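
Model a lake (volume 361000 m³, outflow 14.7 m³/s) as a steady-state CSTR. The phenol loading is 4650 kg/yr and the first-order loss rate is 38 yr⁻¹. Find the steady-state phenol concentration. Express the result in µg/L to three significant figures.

9.74 µg/L

Outflow Q = 14.7 m³/s × 3.156e+07 s/yr = 4.639e+08 m³/yr.
Steady-state CSTR mass balance: W = Q·C + k·V·C, so C = W/(Q + kV).
Q + kV = 4.639e+08 + 38·361000 = 4.776e+08 m³/yr.
C = 4650/4.776e+08 = 9.736e-06 kg/m³ = 0.009736 mg/L = 9.736 µg/L.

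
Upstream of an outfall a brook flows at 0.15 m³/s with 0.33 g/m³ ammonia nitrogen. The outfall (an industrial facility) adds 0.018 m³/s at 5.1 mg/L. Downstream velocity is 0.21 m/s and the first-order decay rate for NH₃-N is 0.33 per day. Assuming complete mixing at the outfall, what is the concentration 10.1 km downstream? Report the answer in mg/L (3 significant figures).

0.700 mg/L

After complete mixing, C₀ = (0.018·5.1 + 0.15·0.33) / 0.168 = 0.8411 mg/L.
Travel time t = 1.01e+04 m / 0.21 m/s = 4.81e+04 s = 0.5567 d.
C = 0.8411·exp(−0.33·0.5567) = 0.8411·0.8322 = 0.6999 mg/L.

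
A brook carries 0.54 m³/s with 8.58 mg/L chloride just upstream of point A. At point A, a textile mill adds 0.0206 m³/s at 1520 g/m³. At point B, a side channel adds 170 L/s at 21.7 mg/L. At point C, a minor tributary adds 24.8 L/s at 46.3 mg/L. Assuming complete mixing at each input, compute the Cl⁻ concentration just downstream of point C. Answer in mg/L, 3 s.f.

After input A: C = (0.54·8.58 + 0.0206·1520) / 0.5606 = 64.12 mg/L.
170 L/s = 0.17 m³/s.
After input B: C = (0.5606·64.12 + 0.17·21.7) / 0.7306 = 54.25 mg/L.
24.8 L/s = 0.0248 m³/s.
After input C: C = (0.7306·54.25 + 0.0248·46.3) / 0.7554 = 53.99 mg/L.

54.0 mg/L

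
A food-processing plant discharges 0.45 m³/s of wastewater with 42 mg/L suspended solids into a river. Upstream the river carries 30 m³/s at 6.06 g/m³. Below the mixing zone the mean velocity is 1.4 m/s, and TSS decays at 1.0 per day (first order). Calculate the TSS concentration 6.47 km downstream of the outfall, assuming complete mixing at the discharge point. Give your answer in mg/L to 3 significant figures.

After complete mixing, C₀ = (0.45·42 + 30·6.06) / 30.45 = 6.591 mg/L.
Travel time t = 6470 m / 1.4 m/s = 4621 s = 0.05349 d.
C = 6.591·exp(−1.0·0.05349) = 6.591·0.9479 = 6.248 mg/L.

6.25 mg/L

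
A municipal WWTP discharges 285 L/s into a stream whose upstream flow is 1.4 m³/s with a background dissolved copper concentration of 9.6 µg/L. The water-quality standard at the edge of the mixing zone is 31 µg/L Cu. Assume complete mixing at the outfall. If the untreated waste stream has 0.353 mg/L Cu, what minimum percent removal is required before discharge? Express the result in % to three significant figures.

61.4 %

285 L/s = 0.285 m³/s.
9.6 µg/L = 0.0096 mg/L.
31 µg/L = 0.031 mg/L.
Mass balance: 0.031·1.685 = 0.285·Cₑ + 1.4·0.0096.
Cₑ = (0.05224 − 0.01344) / 0.285 = 0.1361 mg/L.
Required removal = 1 − 0.1361/0.353 = 61.44 %.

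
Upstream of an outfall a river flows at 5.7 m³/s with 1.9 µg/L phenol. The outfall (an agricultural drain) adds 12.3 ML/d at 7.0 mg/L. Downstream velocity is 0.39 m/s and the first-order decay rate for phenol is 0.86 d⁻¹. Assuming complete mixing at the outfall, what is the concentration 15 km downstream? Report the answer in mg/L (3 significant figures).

0.118 mg/L

12.3 ML/d = 0.1424 m³/s.
1.9 µg/L = 0.0019 mg/L.
After complete mixing, C₀ = (0.1424·7 + 5.7·0.0019) / 5.842 = 0.1724 mg/L.
Travel time t = 1.5e+04 m / 0.39 m/s = 3.846e+04 s = 0.4452 d.
C = 0.1724·exp(−0.86·0.4452) = 0.1724·0.6819 = 0.1176 mg/L.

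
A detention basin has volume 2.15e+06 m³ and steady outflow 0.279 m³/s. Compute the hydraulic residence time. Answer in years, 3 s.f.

0.244 yr

Q = 0.279 m³/s × 3.156e+07 s/yr = 8.805e+06 m³/yr.
Hydraulic residence time τ = V/Q = 2.15e+06/8.805e+06 = 0.2442 yr.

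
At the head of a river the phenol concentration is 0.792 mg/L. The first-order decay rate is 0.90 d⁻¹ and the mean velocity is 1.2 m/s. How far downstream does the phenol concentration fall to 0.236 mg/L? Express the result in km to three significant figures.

139 km

From C = C₀·e^(−kt), t = ln(C₀/C)/k = ln(0.792/0.236)/0.90 = 1.211/0.90 = 1.345 d.
Distance = v·t = 1.2 m/s × 1.162e+05 s = 1.395e+05 m = 139.5 km.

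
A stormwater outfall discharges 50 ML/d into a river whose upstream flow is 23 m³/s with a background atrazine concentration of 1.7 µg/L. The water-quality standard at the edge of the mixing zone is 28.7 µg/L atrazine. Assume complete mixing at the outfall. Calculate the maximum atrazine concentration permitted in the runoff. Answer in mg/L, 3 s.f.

50 ML/d = 0.5787 m³/s.
1.7 µg/L = 0.0017 mg/L.
28.7 µg/L = 0.0287 mg/L.
Mass balance: 0.0287·23.58 = 0.5787·Cₑ + 23·0.0017.
Cₑ = (0.6767 − 0.0391) / 0.5787 = 1.102 mg/L.

1.10 mg/L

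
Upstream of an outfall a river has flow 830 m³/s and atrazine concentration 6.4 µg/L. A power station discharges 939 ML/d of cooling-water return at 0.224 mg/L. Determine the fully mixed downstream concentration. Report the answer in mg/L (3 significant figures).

0.00921 mg/L

939 ML/d = 10.87 m³/s.
6.4 µg/L = 0.0064 mg/L.
Conservation of mass across the mixing zone: C = (10.87·0.224 + 830·0.0064) / (10.87 + 830) = 7.746/840.9 = 0.009212 mg/L.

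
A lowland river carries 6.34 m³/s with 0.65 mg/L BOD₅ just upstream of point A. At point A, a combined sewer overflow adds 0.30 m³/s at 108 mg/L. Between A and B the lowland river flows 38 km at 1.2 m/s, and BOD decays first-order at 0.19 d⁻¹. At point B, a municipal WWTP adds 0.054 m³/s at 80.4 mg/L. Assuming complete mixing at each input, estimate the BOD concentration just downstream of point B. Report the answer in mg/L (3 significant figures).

5.74 mg/L

After input A: C = (6.34·0.65 + 0.3·108) / 6.64 = 5.5 mg/L.
Over the 38 km reach to input B (t = 3.167e+04 s = 0.3665 d), decay gives C = 5.5·exp(−0.19·0.3665) = 5.13 mg/L.
After input B: C = (6.64·5.13 + 0.054·80.4) / 6.694 = 5.737 mg/L.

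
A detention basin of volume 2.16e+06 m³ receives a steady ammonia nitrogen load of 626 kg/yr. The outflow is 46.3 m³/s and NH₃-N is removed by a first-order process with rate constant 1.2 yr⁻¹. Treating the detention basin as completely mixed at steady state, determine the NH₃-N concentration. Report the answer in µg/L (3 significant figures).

0.428 µg/L

Outflow Q = 46.3 m³/s × 3.156e+07 s/yr = 1.461e+09 m³/yr.
Steady-state CSTR mass balance: W = Q·C + k·V·C, so C = W/(Q + kV).
Q + kV = 1.461e+09 + 1.2·2.16e+06 = 1.464e+09 m³/yr.
C = 626/1.464e+09 = 4.277e-07 kg/m³ = 0.0004277 mg/L = 0.4277 µg/L.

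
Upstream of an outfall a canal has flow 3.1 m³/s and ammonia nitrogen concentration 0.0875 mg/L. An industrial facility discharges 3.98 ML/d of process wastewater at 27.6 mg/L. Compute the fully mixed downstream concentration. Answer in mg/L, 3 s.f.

3.98 ML/d = 0.04606 m³/s.
By mass balance at complete mixing, C = (0.04606·27.6 + 3.1·0.0875) / (0.04606 + 3.1) = 1.543/3.146 = 0.4903 mg/L.

0.490 mg/L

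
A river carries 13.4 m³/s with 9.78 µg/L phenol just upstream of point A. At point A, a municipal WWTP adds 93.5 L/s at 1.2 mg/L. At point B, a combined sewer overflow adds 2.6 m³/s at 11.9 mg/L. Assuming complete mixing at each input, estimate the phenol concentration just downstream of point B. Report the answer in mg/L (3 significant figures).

1.94 mg/L

9.78 µg/L = 0.00978 mg/L.
93.5 L/s = 0.0935 m³/s.
After input A: C = (13.4·0.00978 + 0.0935·1.2) / 13.49 = 0.01803 mg/L.
After input B: C = (13.49·0.01803 + 2.6·11.9) / 16.09 = 1.938 mg/L.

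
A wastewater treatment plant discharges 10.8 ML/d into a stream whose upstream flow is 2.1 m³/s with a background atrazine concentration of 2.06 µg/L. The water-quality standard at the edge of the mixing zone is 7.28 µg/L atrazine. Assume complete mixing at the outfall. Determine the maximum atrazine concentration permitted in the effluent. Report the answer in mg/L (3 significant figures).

0.0950 mg/L

10.8 ML/d = 0.125 m³/s.
2.06 µg/L = 0.00206 mg/L.
7.28 µg/L = 0.00728 mg/L.
Mass balance: 0.00728·2.225 = 0.125·Cₑ + 2.1·0.00206.
Cₑ = (0.0162 − 0.004326) / 0.125 = 0.09498 mg/L.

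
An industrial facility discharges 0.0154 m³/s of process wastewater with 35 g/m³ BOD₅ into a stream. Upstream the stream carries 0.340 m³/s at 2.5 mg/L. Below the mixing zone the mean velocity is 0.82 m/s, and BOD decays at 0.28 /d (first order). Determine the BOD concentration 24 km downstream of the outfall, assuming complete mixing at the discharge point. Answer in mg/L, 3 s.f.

After complete mixing, C₀ = (0.0154·35 + 0.34·2.5) / 0.3554 = 3.908 mg/L.
Travel time t = 2.4e+04 m / 0.82 m/s = 2.927e+04 s = 0.3388 d.
C = 3.908·exp(−0.28·0.3388) = 3.908·0.9095 = 3.555 mg/L.

3.55 mg/L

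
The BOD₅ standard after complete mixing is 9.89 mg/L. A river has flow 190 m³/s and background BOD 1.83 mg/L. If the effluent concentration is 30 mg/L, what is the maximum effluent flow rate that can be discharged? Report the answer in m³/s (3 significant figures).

76.2 m³/s

Mass balance at complete mixing: C_std·(Q_w + Q_r) = Q_w·C_e + Q_r·C_b.
Rearranging, Q_w = Q_r·(C_std − C_b)/(C_e − C_std) = 190·(9.89 − 1.83) / (30 − 9.89) = 76.15 m³/s.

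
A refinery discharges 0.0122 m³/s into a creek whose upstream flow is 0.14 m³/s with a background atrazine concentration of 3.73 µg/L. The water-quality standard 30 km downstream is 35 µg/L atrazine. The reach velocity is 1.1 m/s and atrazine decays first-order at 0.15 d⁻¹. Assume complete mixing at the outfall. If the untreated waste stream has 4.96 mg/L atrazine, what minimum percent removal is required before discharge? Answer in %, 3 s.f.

91.6 %

3.73 µg/L = 0.00373 mg/L.
35 µg/L = 0.035 mg/L.
Travel time to the compliance point: t = 3e+04/1.1 = 2.727e+04 s = 0.3157 d; decay factor exp(−0.15·0.3157) = 0.9538.
So the concentration just after mixing may be at most 0.035/0.9538 = 0.0367 mg/L.
Mass balance: 0.0367·0.1522 = 0.0122·Cₑ + 0.14·0.00373.
Cₑ = (0.005585 − 0.0005222) / 0.0122 = 0.415 mg/L.
Required removal = 1 − 0.415/4.96 = 91.63 %.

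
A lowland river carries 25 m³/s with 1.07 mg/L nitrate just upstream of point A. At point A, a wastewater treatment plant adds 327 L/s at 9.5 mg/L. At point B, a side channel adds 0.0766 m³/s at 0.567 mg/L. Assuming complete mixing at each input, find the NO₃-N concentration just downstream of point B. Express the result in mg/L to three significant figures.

1.18 mg/L

327 L/s = 0.327 m³/s.
After input A: C = (25·1.07 + 0.327·9.5) / 25.33 = 1.179 mg/L.
After input B: C = (25.33·1.179 + 0.0766·0.567) / 25.4 = 1.177 mg/L.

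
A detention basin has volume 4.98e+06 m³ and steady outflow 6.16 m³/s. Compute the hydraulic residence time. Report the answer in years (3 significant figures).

Q = 6.16 m³/s × 3.156e+07 s/yr = 1.944e+08 m³/yr.
Hydraulic residence time τ = V/Q = 4.98e+06/1.944e+08 = 0.02562 yr.

0.0256 yr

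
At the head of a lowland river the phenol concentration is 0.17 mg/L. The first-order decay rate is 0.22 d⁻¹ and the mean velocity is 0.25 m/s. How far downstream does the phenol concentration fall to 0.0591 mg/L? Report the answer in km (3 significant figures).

104 km

From C = C₀·e^(−kt), t = ln(C₀/C)/k = ln(0.17/0.0591)/0.22 = 1.057/0.22 = 4.803 d.
Distance = v·t = 0.25 m/s × 4.149e+05 s = 1.037e+05 m = 103.7 km.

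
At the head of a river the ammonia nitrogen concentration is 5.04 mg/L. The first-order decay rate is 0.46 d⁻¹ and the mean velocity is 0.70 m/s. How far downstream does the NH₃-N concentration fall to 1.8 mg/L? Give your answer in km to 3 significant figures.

135 km

From C = C₀·e^(−kt), t = ln(C₀/C)/k = ln(5.04/1.8)/0.46 = 1.03/0.46 = 2.238 d.
Distance = v·t = 0.70 m/s × 1.934e+05 s = 1.354e+05 m = 135.4 km.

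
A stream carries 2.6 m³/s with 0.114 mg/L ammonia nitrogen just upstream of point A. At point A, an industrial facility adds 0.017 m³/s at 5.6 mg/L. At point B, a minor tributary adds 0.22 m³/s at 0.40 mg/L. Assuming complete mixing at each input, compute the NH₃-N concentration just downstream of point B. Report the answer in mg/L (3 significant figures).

After input A: C = (2.6·0.114 + 0.017·5.6) / 2.617 = 0.1496 mg/L.
After input B: C = (2.617·0.1496 + 0.22·0.4) / 2.837 = 0.1691 mg/L.

0.169 mg/L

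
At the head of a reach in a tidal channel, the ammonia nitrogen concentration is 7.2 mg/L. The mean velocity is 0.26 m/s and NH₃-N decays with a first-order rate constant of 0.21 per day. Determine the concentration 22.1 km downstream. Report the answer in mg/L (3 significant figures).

Travel time t = 22.1 km / 0.26 m/s = 2.21e+04/0.26 = 8.5e+04 s = 0.9838 d.
First-order decay: C = 7.2·exp(−0.21·0.9838) = 7.2·0.8133 = 5.856 mg/L.

5.86 mg/L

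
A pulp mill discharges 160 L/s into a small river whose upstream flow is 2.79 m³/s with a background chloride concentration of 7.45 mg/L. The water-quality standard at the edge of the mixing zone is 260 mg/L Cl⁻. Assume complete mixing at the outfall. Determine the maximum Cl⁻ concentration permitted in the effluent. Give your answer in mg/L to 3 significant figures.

160 L/s = 0.16 m³/s.
Mass balance: 260·2.95 = 0.16·Cₑ + 2.79·7.45.
Cₑ = (767 − 20.79) / 0.16 = 4664 mg/L.

4660 mg/L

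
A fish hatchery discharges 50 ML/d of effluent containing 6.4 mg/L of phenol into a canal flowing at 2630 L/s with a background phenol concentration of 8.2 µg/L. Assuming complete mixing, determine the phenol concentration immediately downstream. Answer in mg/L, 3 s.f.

50 ML/d = 0.5787 m³/s.
2630 L/s = 2.63 m³/s.
8.2 µg/L = 0.0082 mg/L.
By mass balance at complete mixing, C = (0.5787·6.4 + 2.63·0.0082) / (0.5787 + 2.63) = 3.725/3.209 = 1.161 mg/L.

1.16 mg/L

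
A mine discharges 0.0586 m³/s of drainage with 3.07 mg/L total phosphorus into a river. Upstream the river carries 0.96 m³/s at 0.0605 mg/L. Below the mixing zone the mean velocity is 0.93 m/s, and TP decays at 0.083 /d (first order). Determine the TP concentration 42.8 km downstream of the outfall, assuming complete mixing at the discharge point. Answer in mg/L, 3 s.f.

After complete mixing, C₀ = (0.0586·3.07 + 0.96·0.0605) / 1.019 = 0.2336 mg/L.
Travel time t = 4.28e+04 m / 0.93 m/s = 4.602e+04 s = 0.5327 d.
C = 0.2336·exp(−0.083·0.5327) = 0.2336·0.9568 = 0.2235 mg/L.

0.224 mg/L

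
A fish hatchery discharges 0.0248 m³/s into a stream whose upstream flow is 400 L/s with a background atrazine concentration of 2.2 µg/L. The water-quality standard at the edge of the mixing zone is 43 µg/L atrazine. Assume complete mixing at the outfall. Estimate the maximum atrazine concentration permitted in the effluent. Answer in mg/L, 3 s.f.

400 L/s = 0.4 m³/s.
2.2 µg/L = 0.0022 mg/L.
43 µg/L = 0.043 mg/L.
Mass balance: 0.043·0.4248 = 0.0248·Cₑ + 0.4·0.0022.
Cₑ = (0.01827 − 0.00088) / 0.0248 = 0.7011 mg/L.

0.701 mg/L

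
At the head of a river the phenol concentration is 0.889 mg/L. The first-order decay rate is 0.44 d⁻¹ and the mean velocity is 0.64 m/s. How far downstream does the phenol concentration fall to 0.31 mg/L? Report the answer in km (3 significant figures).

From C = C₀·e^(−kt), t = ln(C₀/C)/k = ln(0.889/0.31)/0.44 = 1.054/0.44 = 2.394 d.
Distance = v·t = 0.64 m/s × 2.069e+05 s = 1.324e+05 m = 132.4 km.

132 km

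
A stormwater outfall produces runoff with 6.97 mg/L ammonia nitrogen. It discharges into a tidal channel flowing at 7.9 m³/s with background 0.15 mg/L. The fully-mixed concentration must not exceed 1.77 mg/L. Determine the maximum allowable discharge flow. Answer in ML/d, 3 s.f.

Mass balance at complete mixing: C_std·(Q_w + Q_r) = Q_w·C_e + Q_r·C_b.
Rearranging, Q_w = Q_r·(C_std − C_b)/(C_e − C_std) = 7.9·(1.77 − 0.15) / (6.97 − 1.77) = 2.461 m³/s.
= 212.6 ML/d.

213 ML/d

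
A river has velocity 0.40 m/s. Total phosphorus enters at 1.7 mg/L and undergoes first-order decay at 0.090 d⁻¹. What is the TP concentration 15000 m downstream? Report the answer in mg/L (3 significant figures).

Travel time t = 15000 m / 0.40 m/s = 1.5e+04/0.40 = 3.75e+04 s = 0.434 d.
First-order decay: C = 1.7·exp(−0.090·0.434) = 1.7·0.9617 = 1.635 mg/L.

1.63 mg/L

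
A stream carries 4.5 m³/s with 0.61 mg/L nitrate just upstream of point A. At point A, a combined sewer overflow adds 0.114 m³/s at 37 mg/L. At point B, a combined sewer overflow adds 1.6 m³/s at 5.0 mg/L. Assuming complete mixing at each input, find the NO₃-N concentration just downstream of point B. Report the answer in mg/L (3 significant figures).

After input A: C = (4.5·0.61 + 0.114·37) / 4.614 = 1.509 mg/L.
After input B: C = (4.614·1.509 + 1.6·5) / 6.214 = 2.408 mg/L.

2.41 mg/L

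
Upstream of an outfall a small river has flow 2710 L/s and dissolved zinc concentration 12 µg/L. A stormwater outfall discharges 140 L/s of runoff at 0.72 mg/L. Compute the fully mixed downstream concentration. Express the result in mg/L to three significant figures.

140 L/s = 0.14 m³/s.
2710 L/s = 2.71 m³/s.
12 µg/L = 0.012 mg/L.
Conservation of mass across the mixing zone: C = (0.14·0.72 + 2.71·0.012) / (0.14 + 2.71) = 0.1333/2.85 = 0.04678 mg/L.

0.0468 mg/L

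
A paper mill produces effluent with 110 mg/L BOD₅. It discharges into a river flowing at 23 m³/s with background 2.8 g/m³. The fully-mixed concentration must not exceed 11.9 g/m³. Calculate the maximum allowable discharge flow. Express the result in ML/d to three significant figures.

184 ML/d

Mass balance at complete mixing: C_std·(Q_w + Q_r) = Q_w·C_e + Q_r·C_b.
Rearranging, Q_w = Q_r·(C_std − C_b)/(C_e − C_std) = 23·(11.9 − 2.8) / (110 − 11.9) = 2.134 m³/s.
= 184.3 ML/d.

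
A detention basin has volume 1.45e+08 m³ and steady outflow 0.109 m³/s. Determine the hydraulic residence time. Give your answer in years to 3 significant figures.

Q = 0.109 m³/s × 3.156e+07 s/yr = 3.44e+06 m³/yr.
Hydraulic residence time τ = V/Q = 1.45e+08/3.44e+06 = 42.15 yr.

42.2 yr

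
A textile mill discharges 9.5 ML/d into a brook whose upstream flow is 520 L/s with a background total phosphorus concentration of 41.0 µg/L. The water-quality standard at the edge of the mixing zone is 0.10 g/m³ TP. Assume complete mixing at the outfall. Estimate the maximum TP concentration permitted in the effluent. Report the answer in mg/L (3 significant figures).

0.379 mg/L

9.5 ML/d = 0.11 m³/s.
520 L/s = 0.52 m³/s.
41.0 µg/L = 0.041 mg/L.
Mass balance: 0.1·0.63 = 0.11·Cₑ + 0.52·0.041.
Cₑ = (0.063 − 0.02132) / 0.11 = 0.379 mg/L.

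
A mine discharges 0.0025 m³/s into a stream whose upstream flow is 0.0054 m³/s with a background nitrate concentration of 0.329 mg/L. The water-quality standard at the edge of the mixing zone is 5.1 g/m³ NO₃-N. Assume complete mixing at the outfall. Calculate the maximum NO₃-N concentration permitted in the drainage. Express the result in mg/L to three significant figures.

15.4 mg/L

Mass balance: 5.1·0.0079 = 0.0025·Cₑ + 0.0054·0.329.
Cₑ = (0.04029 − 0.001777) / 0.0025 = 15.41 mg/L.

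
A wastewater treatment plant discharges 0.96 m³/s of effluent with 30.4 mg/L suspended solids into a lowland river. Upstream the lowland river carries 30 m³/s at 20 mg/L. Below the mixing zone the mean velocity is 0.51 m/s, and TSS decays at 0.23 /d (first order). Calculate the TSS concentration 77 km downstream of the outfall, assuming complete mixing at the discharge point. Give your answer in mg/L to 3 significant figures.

13.6 mg/L

After complete mixing, C₀ = (0.96·30.4 + 30·20) / 30.96 = 20.32 mg/L.
Travel time t = 7.7e+04 m / 0.51 m/s = 1.51e+05 s = 1.747 d.
C = 20.32·exp(−0.23·1.747) = 20.32·0.669 = 13.6 mg/L.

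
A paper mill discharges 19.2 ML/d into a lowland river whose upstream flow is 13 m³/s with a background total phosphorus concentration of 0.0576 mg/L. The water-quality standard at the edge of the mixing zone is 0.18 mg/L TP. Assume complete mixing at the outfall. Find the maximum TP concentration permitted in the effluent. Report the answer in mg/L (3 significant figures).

7.34 mg/L

19.2 ML/d = 0.2222 m³/s.
Mass balance: 0.18·13.22 = 0.2222·Cₑ + 13·0.0576.
Cₑ = (2.38 − 0.7488) / 0.2222 = 7.34 mg/L.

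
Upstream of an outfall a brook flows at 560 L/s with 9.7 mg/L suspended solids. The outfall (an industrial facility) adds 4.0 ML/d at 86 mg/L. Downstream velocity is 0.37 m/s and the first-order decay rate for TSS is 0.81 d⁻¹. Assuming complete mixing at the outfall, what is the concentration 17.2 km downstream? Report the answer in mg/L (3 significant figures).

10.0 mg/L

4.0 ML/d = 0.0463 m³/s.
560 L/s = 0.56 m³/s.
After complete mixing, C₀ = (0.0463·86 + 0.56·9.7) / 0.6063 = 15.53 mg/L.
Travel time t = 1.72e+04 m / 0.37 m/s = 4.649e+04 s = 0.538 d.
C = 15.53·exp(−0.81·0.538) = 15.53·0.6467 = 10.04 mg/L.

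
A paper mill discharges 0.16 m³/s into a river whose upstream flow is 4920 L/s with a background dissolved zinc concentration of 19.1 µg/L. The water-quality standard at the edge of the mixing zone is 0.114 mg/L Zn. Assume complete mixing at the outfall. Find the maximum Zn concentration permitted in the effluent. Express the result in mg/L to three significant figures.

3.03 mg/L

4920 L/s = 4.92 m³/s.
19.1 µg/L = 0.0191 mg/L.
Mass balance: 0.114·5.08 = 0.16·Cₑ + 4.92·0.0191.
Cₑ = (0.5791 − 0.09397) / 0.16 = 3.032 mg/L.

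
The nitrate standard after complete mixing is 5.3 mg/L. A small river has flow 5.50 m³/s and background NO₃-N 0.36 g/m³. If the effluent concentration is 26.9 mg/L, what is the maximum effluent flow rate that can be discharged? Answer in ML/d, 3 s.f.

Mass balance at complete mixing: C_std·(Q_w + Q_r) = Q_w·C_e + Q_r·C_b.
Rearranging, Q_w = Q_r·(C_std − C_b)/(C_e − C_std) = 5.50·(5.3 − 0.36) / (26.9 − 5.3) = 1.258 m³/s.
= 108.7 ML/d.

109 ML/d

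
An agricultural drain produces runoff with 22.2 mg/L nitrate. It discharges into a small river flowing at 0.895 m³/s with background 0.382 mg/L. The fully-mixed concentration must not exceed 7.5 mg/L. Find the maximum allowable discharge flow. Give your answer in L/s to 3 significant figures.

433 L/s

Mass balance at complete mixing: C_std·(Q_w + Q_r) = Q_w·C_e + Q_r·C_b.
Rearranging, Q_w = Q_r·(C_std − C_b)/(C_e − C_std) = 0.895·(7.5 − 0.382) / (22.2 − 7.5) = 0.4334 m³/s.
= 433.4 L/s.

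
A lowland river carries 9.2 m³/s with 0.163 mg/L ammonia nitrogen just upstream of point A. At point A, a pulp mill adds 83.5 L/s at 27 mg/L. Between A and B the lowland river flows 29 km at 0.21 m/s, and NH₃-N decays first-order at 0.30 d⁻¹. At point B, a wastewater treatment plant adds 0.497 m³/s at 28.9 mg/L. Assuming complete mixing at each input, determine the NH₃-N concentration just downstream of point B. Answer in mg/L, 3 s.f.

1.71 mg/L

83.5 L/s = 0.0835 m³/s.
After input A: C = (9.2·0.163 + 0.0835·27) / 9.284 = 0.4044 mg/L.
Over the 29 km reach to input B (t = 1.381e+05 s = 1.598 d), decay gives C = 0.4044·exp(−0.30·1.598) = 0.2504 mg/L.
After input B: C = (9.284·0.2504 + 0.497·28.9) / 9.78 = 1.706 mg/L.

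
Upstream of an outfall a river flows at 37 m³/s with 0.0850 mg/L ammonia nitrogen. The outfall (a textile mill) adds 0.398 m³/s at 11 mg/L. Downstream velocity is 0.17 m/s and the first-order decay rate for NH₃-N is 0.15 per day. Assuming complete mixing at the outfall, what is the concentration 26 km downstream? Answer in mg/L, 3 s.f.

0.154 mg/L

After complete mixing, C₀ = (0.398·11 + 37·0.085) / 37.4 = 0.2012 mg/L.
Travel time t = 2.6e+04 m / 0.17 m/s = 1.529e+05 s = 1.77 d.
C = 0.2012·exp(−0.15·1.77) = 0.2012·0.7668 = 0.1543 mg/L.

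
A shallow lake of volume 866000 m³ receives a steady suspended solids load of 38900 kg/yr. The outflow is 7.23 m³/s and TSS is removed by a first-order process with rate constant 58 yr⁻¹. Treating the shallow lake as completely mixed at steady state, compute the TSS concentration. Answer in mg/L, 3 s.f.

Outflow Q = 7.23 m³/s × 3.156e+07 s/yr = 2.282e+08 m³/yr.
Steady-state CSTR mass balance: W = Q·C + k·V·C, so C = W/(Q + kV).
Q + kV = 2.282e+08 + 58·866000 = 2.784e+08 m³/yr.
C = 38900/2.784e+08 = 0.0001397 kg/m³ = 0.1397 mg/L.

0.140 mg/L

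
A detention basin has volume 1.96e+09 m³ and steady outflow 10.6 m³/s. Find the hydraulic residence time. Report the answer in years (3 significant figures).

Q = 10.6 m³/s × 3.156e+07 s/yr = 3.345e+08 m³/yr.
Hydraulic residence time τ = V/Q = 1.96e+09/3.345e+08 = 5.859 yr.

5.86 yr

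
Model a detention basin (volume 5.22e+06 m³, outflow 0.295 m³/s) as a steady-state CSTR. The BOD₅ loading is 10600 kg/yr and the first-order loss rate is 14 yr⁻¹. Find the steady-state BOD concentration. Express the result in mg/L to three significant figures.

Outflow Q = 0.295 m³/s × 3.156e+07 s/yr = 9.309e+06 m³/yr.
Steady-state CSTR mass balance: W = Q·C + k·V·C, so C = W/(Q + kV).
Q + kV = 9.309e+06 + 14·5.22e+06 = 8.239e+07 m³/yr.
C = 10600/8.239e+07 = 0.0001287 kg/m³ = 0.1287 mg/L.

0.129 mg/L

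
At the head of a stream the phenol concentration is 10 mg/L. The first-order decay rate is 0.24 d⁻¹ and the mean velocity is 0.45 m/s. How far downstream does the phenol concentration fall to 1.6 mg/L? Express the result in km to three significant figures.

297 km

From C = C₀·e^(−kt), t = ln(C₀/C)/k = ln(10/1.6)/0.24 = 1.833/0.24 = 7.636 d.
Distance = v·t = 0.45 m/s × 6.597e+05 s = 2.969e+05 m = 296.9 km.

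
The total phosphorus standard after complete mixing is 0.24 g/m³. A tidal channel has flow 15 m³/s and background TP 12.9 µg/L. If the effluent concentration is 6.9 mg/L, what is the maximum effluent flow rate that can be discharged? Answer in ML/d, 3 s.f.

44.2 ML/d

12.9 µg/L = 0.0129 mg/L.
Mass balance at complete mixing: C_std·(Q_w + Q_r) = Q_w·C_e + Q_r·C_b.
Rearranging, Q_w = Q_r·(C_std − C_b)/(C_e − C_std) = 15·(0.24 − 0.0129) / (6.9 − 0.24) = 0.5115 m³/s.
= 44.19 ML/d.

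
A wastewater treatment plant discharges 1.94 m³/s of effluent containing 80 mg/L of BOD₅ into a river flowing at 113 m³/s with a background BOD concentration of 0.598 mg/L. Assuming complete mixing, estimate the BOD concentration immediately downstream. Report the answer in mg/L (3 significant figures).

By mass balance at complete mixing, C = (1.94·80 + 113·0.598) / (1.94 + 113) = 222.8/114.9 = 1.938 mg/L.

1.94 mg/L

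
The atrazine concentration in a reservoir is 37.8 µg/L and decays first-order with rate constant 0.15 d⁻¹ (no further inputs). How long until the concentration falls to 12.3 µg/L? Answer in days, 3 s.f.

7.48 d

t = ln(C₀/C)/k = ln(37.8/12.3)/0.15 = 1.123/0.15 = 7.485 d.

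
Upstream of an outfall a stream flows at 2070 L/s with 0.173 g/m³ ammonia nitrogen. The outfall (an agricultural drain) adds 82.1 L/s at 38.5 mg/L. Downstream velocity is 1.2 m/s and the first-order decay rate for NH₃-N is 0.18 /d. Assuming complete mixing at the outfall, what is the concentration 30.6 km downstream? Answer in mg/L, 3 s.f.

82.1 L/s = 0.0821 m³/s.
2070 L/s = 2.07 m³/s.
After complete mixing, C₀ = (0.0821·38.5 + 2.07·0.173) / 2.152 = 1.635 mg/L.
Travel time t = 3.06e+04 m / 1.2 m/s = 2.55e+04 s = 0.2951 d.
C = 1.635·exp(−0.18·0.2951) = 1.635·0.9483 = 1.551 mg/L.

1.55 mg/L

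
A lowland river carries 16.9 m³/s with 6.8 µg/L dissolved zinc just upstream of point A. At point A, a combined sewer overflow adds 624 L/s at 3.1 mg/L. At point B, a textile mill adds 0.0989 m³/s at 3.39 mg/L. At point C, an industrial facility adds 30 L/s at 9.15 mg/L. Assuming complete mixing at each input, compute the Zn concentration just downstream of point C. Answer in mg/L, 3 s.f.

6.8 µg/L = 0.0068 mg/L.
624 L/s = 0.624 m³/s.
After input A: C = (16.9·0.0068 + 0.624·3.1) / 17.52 = 0.1169 mg/L.
After input B: C = (17.52·0.1169 + 0.0989·3.39) / 17.62 = 0.1353 mg/L.
30 L/s = 0.03 m³/s.
After input C: C = (17.62·0.1353 + 0.03·9.15) / 17.65 = 0.1506 mg/L.

0.151 mg/L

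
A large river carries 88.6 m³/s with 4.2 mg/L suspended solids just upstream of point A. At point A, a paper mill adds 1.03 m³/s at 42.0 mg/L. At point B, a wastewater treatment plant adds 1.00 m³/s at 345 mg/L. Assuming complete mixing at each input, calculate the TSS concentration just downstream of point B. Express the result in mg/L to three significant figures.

After input A: C = (88.6·4.2 + 1.03·42) / 89.63 = 4.634 mg/L.
After input B: C = (89.63·4.634 + 1·345) / 90.63 = 8.39 mg/L.

8.39 mg/L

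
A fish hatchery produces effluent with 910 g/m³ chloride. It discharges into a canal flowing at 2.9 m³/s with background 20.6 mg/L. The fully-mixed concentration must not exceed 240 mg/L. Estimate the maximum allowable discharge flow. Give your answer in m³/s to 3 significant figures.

0.950 m³/s

Mass balance at complete mixing: C_std·(Q_w + Q_r) = Q_w·C_e + Q_r·C_b.
Rearranging, Q_w = Q_r·(C_std − C_b)/(C_e − C_std) = 2.9·(240 − 20.6) / (910 − 240) = 0.9496 m³/s.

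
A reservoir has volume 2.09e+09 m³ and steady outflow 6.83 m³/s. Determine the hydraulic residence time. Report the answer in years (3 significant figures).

Q = 6.83 m³/s × 3.156e+07 s/yr = 2.155e+08 m³/yr.
Hydraulic residence time τ = V/Q = 2.09e+09/2.155e+08 = 9.697 yr.

9.70 yr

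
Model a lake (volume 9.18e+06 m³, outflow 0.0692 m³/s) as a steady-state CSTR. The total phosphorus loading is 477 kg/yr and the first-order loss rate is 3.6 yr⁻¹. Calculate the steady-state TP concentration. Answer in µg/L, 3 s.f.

Outflow Q = 0.0692 m³/s × 3.156e+07 s/yr = 2.184e+06 m³/yr.
Steady-state CSTR mass balance: W = Q·C + k·V·C, so C = W/(Q + kV).
Q + kV = 2.184e+06 + 3.6·9.18e+06 = 3.523e+07 m³/yr.
C = 477/3.523e+07 = 1.354e-05 kg/m³ = 0.01354 mg/L = 13.54 µg/L.

13.5 µg/L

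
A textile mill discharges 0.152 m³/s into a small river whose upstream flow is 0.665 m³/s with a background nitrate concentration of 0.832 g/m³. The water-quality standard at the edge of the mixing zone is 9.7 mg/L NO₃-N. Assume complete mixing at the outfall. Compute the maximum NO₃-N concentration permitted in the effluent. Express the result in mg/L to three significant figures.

Mass balance: 9.7·0.817 = 0.152·Cₑ + 0.665·0.832.
Cₑ = (7.925 − 0.5533) / 0.152 = 48.5 mg/L.

48.5 mg/L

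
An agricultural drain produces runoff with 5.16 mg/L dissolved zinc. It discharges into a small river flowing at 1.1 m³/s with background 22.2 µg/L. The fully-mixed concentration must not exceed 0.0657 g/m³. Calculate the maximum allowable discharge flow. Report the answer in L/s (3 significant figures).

9.39 L/s

22.2 µg/L = 0.0222 mg/L.
Mass balance at complete mixing: C_std·(Q_w + Q_r) = Q_w·C_e + Q_r·C_b.
Rearranging, Q_w = Q_r·(C_std − C_b)/(C_e − C_std) = 1.1·(0.0657 − 0.0222) / (5.16 − 0.0657) = 0.009393 m³/s.
= 9.393 L/s.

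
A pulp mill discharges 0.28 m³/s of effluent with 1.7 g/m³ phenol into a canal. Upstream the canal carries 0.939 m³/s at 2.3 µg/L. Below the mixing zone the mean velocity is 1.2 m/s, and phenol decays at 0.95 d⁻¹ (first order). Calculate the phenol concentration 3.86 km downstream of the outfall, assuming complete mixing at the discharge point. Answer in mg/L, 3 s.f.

2.3 µg/L = 0.0023 mg/L.
After complete mixing, C₀ = (0.28·1.7 + 0.939·0.0023) / 1.219 = 0.3923 mg/L.
Travel time t = 3860 m / 1.2 m/s = 3217 s = 0.03723 d.
C = 0.3923·exp(−0.95·0.03723) = 0.3923·0.9652 = 0.3786 mg/L.

0.379 mg/L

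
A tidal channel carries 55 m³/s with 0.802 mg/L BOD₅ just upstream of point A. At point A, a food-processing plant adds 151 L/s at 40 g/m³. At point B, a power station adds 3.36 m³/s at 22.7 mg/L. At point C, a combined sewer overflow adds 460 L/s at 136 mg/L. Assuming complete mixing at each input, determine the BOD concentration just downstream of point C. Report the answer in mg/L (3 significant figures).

3.20 mg/L

151 L/s = 0.151 m³/s.
After input A: C = (55·0.802 + 0.151·40) / 55.15 = 0.9093 mg/L.
After input B: C = (55.15·0.9093 + 3.36·22.7) / 58.51 = 2.161 mg/L.
460 L/s = 0.46 m³/s.
After input C: C = (58.51·2.161 + 0.46·136) / 58.97 = 3.205 mg/L.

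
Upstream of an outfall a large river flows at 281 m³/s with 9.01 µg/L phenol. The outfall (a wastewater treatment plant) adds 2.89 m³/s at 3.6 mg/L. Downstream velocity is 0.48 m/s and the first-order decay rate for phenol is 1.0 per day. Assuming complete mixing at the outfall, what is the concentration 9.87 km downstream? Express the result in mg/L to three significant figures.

0.0359 mg/L

9.01 µg/L = 0.00901 mg/L.
After complete mixing, C₀ = (2.89·3.6 + 281·0.00901) / 283.9 = 0.04557 mg/L.
Travel time t = 9870 m / 0.48 m/s = 2.056e+04 s = 0.238 d.
C = 0.04557·exp(−1.0·0.238) = 0.04557·0.7882 = 0.03592 mg/L.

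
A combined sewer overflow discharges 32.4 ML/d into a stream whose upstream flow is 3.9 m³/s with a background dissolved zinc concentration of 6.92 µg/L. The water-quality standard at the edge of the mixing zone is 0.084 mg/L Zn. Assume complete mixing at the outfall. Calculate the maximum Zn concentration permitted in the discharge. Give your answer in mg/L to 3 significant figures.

0.886 mg/L

32.4 ML/d = 0.375 m³/s.
6.92 µg/L = 0.00692 mg/L.
Mass balance: 0.084·4.275 = 0.375·Cₑ + 3.9·0.00692.
Cₑ = (0.3591 − 0.02699) / 0.375 = 0.8856 mg/L.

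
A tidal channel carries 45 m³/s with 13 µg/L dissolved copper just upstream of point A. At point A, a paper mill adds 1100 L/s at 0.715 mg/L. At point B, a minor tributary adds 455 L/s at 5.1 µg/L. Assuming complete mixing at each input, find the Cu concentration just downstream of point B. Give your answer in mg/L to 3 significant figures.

0.0295 mg/L

13 µg/L = 0.013 mg/L.
1100 L/s = 1.1 m³/s.
After input A: C = (45·0.013 + 1.1·0.715) / 46.1 = 0.02975 mg/L.
455 L/s = 0.455 m³/s.
5.1 µg/L = 0.0051 mg/L.
After input B: C = (46.1·0.02975 + 0.455·0.0051) / 46.55 = 0.02951 mg/L.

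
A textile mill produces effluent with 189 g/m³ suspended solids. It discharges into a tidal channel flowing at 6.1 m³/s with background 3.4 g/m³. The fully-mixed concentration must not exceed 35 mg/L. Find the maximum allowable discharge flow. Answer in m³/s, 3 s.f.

1.25 m³/s

Mass balance at complete mixing: C_std·(Q_w + Q_r) = Q_w·C_e + Q_r·C_b.
Rearranging, Q_w = Q_r·(C_std − C_b)/(C_e − C_std) = 6.1·(35 − 3.4) / (189 − 35) = 1.252 m³/s.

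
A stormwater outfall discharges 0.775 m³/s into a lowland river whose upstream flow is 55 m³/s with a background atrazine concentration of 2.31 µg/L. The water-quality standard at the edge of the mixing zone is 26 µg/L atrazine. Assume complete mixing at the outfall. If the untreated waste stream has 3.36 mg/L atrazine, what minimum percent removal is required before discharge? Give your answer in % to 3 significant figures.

49.2 %

2.31 µg/L = 0.00231 mg/L.
26 µg/L = 0.026 mg/L.
Mass balance: 0.026·55.77 = 0.775·Cₑ + 55·0.00231.
Cₑ = (1.45 − 0.127) / 0.775 = 1.707 mg/L.
Required removal = 1 − 1.707/3.36 = 49.19 %.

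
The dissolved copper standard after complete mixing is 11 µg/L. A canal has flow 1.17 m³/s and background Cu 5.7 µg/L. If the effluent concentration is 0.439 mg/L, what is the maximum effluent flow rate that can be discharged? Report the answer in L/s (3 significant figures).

14.5 L/s

5.7 µg/L = 0.0057 mg/L.
11 µg/L = 0.011 mg/L.
Mass balance at complete mixing: C_std·(Q_w + Q_r) = Q_w·C_e + Q_r·C_b.
Rearranging, Q_w = Q_r·(C_std − C_b)/(C_e − C_std) = 1.17·(0.011 − 0.0057) / (0.439 − 0.011) = 0.01449 m³/s.
= 14.49 L/s.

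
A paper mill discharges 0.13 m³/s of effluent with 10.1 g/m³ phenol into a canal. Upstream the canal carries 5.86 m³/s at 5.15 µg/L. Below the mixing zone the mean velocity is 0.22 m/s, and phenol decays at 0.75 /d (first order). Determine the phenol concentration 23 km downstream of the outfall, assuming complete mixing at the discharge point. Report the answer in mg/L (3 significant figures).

5.15 µg/L = 0.00515 mg/L.
After complete mixing, C₀ = (0.13·10.1 + 5.86·0.00515) / 5.99 = 0.2242 mg/L.
Travel time t = 2.3e+04 m / 0.22 m/s = 1.045e+05 s = 1.21 d.
C = 0.2242·exp(−0.75·1.21) = 0.2242·0.4035 = 0.09049 mg/L.

0.0905 mg/L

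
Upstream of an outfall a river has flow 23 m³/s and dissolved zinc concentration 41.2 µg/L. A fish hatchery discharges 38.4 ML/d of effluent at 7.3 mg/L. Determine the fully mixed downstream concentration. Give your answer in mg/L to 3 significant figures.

0.179 mg/L

38.4 ML/d = 0.4444 m³/s.
41.2 µg/L = 0.0412 mg/L.
Flow-weighted mixing gives C = (0.4444·7.3 + 23·0.0412) / (0.4444 + 23) = 4.192/23.44 = 0.1788 mg/L.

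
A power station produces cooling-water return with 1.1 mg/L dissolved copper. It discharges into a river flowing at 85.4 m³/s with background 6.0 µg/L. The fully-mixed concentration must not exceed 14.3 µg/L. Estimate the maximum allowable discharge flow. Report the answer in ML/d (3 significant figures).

6.0 µg/L = 0.006 mg/L.
14.3 µg/L = 0.0143 mg/L.
Mass balance at complete mixing: C_std·(Q_w + Q_r) = Q_w·C_e + Q_r·C_b.
Rearranging, Q_w = Q_r·(C_std − C_b)/(C_e − C_std) = 85.4·(0.0143 − 0.006) / (1.1 − 0.0143) = 0.6529 m³/s.
= 56.41 ML/d.

56.4 ML/d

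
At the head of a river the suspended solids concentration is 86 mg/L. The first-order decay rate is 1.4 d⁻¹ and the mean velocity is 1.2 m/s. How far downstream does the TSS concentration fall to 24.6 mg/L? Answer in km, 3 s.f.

From C = C₀·e^(−kt), t = ln(C₀/C)/k = ln(86/24.6)/1.4 = 1.252/1.4 = 0.894 d.
Distance = v·t = 1.2 m/s × 7.724e+04 s = 9.269e+04 m = 92.69 km.

92.7 km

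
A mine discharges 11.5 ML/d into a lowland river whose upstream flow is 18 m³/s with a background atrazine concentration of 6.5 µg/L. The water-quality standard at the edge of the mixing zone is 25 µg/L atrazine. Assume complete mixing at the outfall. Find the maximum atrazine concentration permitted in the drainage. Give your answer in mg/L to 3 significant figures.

2.53 mg/L

11.5 ML/d = 0.1331 m³/s.
6.5 µg/L = 0.0065 mg/L.
25 µg/L = 0.025 mg/L.
Mass balance: 0.025·18.13 = 0.1331·Cₑ + 18·0.0065.
Cₑ = (0.4533 − 0.117) / 0.1331 = 2.527 mg/L.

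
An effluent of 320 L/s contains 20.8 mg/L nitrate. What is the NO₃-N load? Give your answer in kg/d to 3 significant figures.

320 L/s = 0.32 m³/s.
Mass flux = Q·C = 0.32 m³/s × 20.8 g/m³ = 6.656 g/s.
= 6.656 g/s × 86.4 = 575.1 kg/d.

575 kg/d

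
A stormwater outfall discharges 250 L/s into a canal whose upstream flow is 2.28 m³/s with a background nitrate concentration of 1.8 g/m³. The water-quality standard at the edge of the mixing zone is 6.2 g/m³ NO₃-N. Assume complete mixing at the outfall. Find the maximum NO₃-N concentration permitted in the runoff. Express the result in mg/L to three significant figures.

46.3 mg/L

250 L/s = 0.25 m³/s.
Mass balance: 6.2·2.53 = 0.25·Cₑ + 2.28·1.8.
Cₑ = (15.69 − 4.104) / 0.25 = 46.33 mg/L.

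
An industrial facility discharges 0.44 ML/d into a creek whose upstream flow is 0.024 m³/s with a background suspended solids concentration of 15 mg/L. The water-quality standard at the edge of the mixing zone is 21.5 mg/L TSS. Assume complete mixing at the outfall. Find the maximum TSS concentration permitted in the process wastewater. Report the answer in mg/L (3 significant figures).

52.1 mg/L

0.44 ML/d = 0.005093 m³/s.
Mass balance: 21.5·0.02909 = 0.005093·Cₑ + 0.024·15.
Cₑ = (0.6255 − 0.36) / 0.005093 = 52.13 mg/L.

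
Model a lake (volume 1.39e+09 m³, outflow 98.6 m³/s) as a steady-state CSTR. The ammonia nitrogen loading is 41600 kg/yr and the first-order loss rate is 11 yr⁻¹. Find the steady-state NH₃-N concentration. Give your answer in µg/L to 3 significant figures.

2.26 µg/L

Outflow Q = 98.6 m³/s × 3.156e+07 s/yr = 3.112e+09 m³/yr.
Steady-state CSTR mass balance: W = Q·C + k·V·C, so C = W/(Q + kV).
Q + kV = 3.112e+09 + 11·1.39e+09 = 1.84e+10 m³/yr.
C = 41600/1.84e+10 = 2.261e-06 kg/m³ = 0.002261 mg/L = 2.261 µg/L.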